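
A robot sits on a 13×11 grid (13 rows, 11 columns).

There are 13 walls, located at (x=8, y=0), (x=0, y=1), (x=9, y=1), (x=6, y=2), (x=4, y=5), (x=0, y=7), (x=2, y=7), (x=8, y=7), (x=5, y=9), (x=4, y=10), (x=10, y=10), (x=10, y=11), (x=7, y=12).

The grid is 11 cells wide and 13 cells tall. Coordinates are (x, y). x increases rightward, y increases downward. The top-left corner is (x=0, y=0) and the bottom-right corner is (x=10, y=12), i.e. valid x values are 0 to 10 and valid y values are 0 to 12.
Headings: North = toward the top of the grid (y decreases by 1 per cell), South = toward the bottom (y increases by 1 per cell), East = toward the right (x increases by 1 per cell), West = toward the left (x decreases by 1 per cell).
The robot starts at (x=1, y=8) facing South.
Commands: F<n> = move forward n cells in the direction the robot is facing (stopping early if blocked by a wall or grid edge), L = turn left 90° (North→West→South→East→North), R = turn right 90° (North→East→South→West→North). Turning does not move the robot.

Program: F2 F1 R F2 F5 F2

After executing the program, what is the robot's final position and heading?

Start: (x=1, y=8), facing South
  F2: move forward 2, now at (x=1, y=10)
  F1: move forward 1, now at (x=1, y=11)
  R: turn right, now facing West
  F2: move forward 1/2 (blocked), now at (x=0, y=11)
  F5: move forward 0/5 (blocked), now at (x=0, y=11)
  F2: move forward 0/2 (blocked), now at (x=0, y=11)
Final: (x=0, y=11), facing West

Answer: Final position: (x=0, y=11), facing West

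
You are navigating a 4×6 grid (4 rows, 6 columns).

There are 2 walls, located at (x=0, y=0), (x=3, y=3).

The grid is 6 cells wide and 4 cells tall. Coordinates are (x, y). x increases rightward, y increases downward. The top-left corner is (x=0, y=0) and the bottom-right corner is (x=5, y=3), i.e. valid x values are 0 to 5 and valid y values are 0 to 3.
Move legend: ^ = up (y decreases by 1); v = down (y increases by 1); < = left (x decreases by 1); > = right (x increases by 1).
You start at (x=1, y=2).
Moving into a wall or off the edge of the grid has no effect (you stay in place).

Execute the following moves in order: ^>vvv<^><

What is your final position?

Start: (x=1, y=2)
  ^ (up): (x=1, y=2) -> (x=1, y=1)
  > (right): (x=1, y=1) -> (x=2, y=1)
  v (down): (x=2, y=1) -> (x=2, y=2)
  v (down): (x=2, y=2) -> (x=2, y=3)
  v (down): blocked, stay at (x=2, y=3)
  < (left): (x=2, y=3) -> (x=1, y=3)
  ^ (up): (x=1, y=3) -> (x=1, y=2)
  > (right): (x=1, y=2) -> (x=2, y=2)
  < (left): (x=2, y=2) -> (x=1, y=2)
Final: (x=1, y=2)

Answer: Final position: (x=1, y=2)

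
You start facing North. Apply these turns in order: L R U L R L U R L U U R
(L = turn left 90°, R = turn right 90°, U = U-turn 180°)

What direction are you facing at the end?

Start: North
  L (left (90° counter-clockwise)) -> West
  R (right (90° clockwise)) -> North
  U (U-turn (180°)) -> South
  L (left (90° counter-clockwise)) -> East
  R (right (90° clockwise)) -> South
  L (left (90° counter-clockwise)) -> East
  U (U-turn (180°)) -> West
  R (right (90° clockwise)) -> North
  L (left (90° counter-clockwise)) -> West
  U (U-turn (180°)) -> East
  U (U-turn (180°)) -> West
  R (right (90° clockwise)) -> North
Final: North

Answer: Final heading: North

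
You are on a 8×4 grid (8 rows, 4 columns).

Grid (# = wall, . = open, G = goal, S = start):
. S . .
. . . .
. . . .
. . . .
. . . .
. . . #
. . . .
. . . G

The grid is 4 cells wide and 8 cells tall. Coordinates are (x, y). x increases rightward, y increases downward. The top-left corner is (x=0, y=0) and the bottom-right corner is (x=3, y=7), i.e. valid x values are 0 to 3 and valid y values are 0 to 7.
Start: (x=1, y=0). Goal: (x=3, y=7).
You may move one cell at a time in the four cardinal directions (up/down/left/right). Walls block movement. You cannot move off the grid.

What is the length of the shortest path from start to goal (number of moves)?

BFS from (x=1, y=0) until reaching (x=3, y=7):
  Distance 0: (x=1, y=0)
  Distance 1: (x=0, y=0), (x=2, y=0), (x=1, y=1)
  Distance 2: (x=3, y=0), (x=0, y=1), (x=2, y=1), (x=1, y=2)
  Distance 3: (x=3, y=1), (x=0, y=2), (x=2, y=2), (x=1, y=3)
  Distance 4: (x=3, y=2), (x=0, y=3), (x=2, y=3), (x=1, y=4)
  Distance 5: (x=3, y=3), (x=0, y=4), (x=2, y=4), (x=1, y=5)
  Distance 6: (x=3, y=4), (x=0, y=5), (x=2, y=5), (x=1, y=6)
  Distance 7: (x=0, y=6), (x=2, y=6), (x=1, y=7)
  Distance 8: (x=3, y=6), (x=0, y=7), (x=2, y=7)
  Distance 9: (x=3, y=7)  <- goal reached here
One shortest path (9 moves): (x=1, y=0) -> (x=2, y=0) -> (x=2, y=1) -> (x=2, y=2) -> (x=2, y=3) -> (x=2, y=4) -> (x=2, y=5) -> (x=2, y=6) -> (x=3, y=6) -> (x=3, y=7)

Answer: Shortest path length: 9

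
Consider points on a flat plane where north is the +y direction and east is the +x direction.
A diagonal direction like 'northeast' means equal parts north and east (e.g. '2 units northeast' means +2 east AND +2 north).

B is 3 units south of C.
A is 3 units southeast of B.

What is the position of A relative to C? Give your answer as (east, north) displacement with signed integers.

Answer: A is at (east=3, north=-6) relative to C.

Derivation:
Place C at the origin (east=0, north=0).
  B is 3 units south of C: delta (east=+0, north=-3); B at (east=0, north=-3).
  A is 3 units southeast of B: delta (east=+3, north=-3); A at (east=3, north=-6).
Therefore A relative to C: (east=3, north=-6).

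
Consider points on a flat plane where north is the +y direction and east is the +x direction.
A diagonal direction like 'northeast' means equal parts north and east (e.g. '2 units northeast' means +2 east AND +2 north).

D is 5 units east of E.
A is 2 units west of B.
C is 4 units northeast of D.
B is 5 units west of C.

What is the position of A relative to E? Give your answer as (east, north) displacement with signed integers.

Answer: A is at (east=2, north=4) relative to E.

Derivation:
Place E at the origin (east=0, north=0).
  D is 5 units east of E: delta (east=+5, north=+0); D at (east=5, north=0).
  C is 4 units northeast of D: delta (east=+4, north=+4); C at (east=9, north=4).
  B is 5 units west of C: delta (east=-5, north=+0); B at (east=4, north=4).
  A is 2 units west of B: delta (east=-2, north=+0); A at (east=2, north=4).
Therefore A relative to E: (east=2, north=4).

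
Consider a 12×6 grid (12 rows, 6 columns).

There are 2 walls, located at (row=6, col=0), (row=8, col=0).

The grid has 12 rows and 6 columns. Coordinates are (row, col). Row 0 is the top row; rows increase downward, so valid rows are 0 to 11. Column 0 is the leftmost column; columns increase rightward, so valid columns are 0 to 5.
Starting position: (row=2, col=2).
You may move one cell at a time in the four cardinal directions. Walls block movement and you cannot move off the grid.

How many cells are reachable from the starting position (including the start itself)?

BFS flood-fill from (row=2, col=2):
  Distance 0: (row=2, col=2)
  Distance 1: (row=1, col=2), (row=2, col=1), (row=2, col=3), (row=3, col=2)
  Distance 2: (row=0, col=2), (row=1, col=1), (row=1, col=3), (row=2, col=0), (row=2, col=4), (row=3, col=1), (row=3, col=3), (row=4, col=2)
  Distance 3: (row=0, col=1), (row=0, col=3), (row=1, col=0), (row=1, col=4), (row=2, col=5), (row=3, col=0), (row=3, col=4), (row=4, col=1), (row=4, col=3), (row=5, col=2)
  Distance 4: (row=0, col=0), (row=0, col=4), (row=1, col=5), (row=3, col=5), (row=4, col=0), (row=4, col=4), (row=5, col=1), (row=5, col=3), (row=6, col=2)
  Distance 5: (row=0, col=5), (row=4, col=5), (row=5, col=0), (row=5, col=4), (row=6, col=1), (row=6, col=3), (row=7, col=2)
  Distance 6: (row=5, col=5), (row=6, col=4), (row=7, col=1), (row=7, col=3), (row=8, col=2)
  Distance 7: (row=6, col=5), (row=7, col=0), (row=7, col=4), (row=8, col=1), (row=8, col=3), (row=9, col=2)
  Distance 8: (row=7, col=5), (row=8, col=4), (row=9, col=1), (row=9, col=3), (row=10, col=2)
  Distance 9: (row=8, col=5), (row=9, col=0), (row=9, col=4), (row=10, col=1), (row=10, col=3), (row=11, col=2)
  Distance 10: (row=9, col=5), (row=10, col=0), (row=10, col=4), (row=11, col=1), (row=11, col=3)
  Distance 11: (row=10, col=5), (row=11, col=0), (row=11, col=4)
  Distance 12: (row=11, col=5)
Total reachable: 70 (grid has 70 open cells total)

Answer: Reachable cells: 70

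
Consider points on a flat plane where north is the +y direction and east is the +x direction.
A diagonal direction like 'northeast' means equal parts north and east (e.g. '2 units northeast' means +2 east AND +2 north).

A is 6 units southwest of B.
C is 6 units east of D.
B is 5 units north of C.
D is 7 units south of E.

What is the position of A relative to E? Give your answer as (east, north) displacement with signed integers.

Place E at the origin (east=0, north=0).
  D is 7 units south of E: delta (east=+0, north=-7); D at (east=0, north=-7).
  C is 6 units east of D: delta (east=+6, north=+0); C at (east=6, north=-7).
  B is 5 units north of C: delta (east=+0, north=+5); B at (east=6, north=-2).
  A is 6 units southwest of B: delta (east=-6, north=-6); A at (east=0, north=-8).
Therefore A relative to E: (east=0, north=-8).

Answer: A is at (east=0, north=-8) relative to E.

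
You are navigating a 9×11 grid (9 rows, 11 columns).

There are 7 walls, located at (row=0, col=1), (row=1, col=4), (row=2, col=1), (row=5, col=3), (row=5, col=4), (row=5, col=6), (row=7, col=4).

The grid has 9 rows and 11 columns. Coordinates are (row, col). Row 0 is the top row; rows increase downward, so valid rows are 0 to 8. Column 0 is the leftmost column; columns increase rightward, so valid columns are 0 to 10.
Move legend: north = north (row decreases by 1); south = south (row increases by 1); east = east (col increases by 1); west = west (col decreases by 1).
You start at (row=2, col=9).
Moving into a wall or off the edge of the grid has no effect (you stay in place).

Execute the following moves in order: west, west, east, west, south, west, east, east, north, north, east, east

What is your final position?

Answer: Final position: (row=1, col=10)

Derivation:
Start: (row=2, col=9)
  west (west): (row=2, col=9) -> (row=2, col=8)
  west (west): (row=2, col=8) -> (row=2, col=7)
  east (east): (row=2, col=7) -> (row=2, col=8)
  west (west): (row=2, col=8) -> (row=2, col=7)
  south (south): (row=2, col=7) -> (row=3, col=7)
  west (west): (row=3, col=7) -> (row=3, col=6)
  east (east): (row=3, col=6) -> (row=3, col=7)
  east (east): (row=3, col=7) -> (row=3, col=8)
  north (north): (row=3, col=8) -> (row=2, col=8)
  north (north): (row=2, col=8) -> (row=1, col=8)
  east (east): (row=1, col=8) -> (row=1, col=9)
  east (east): (row=1, col=9) -> (row=1, col=10)
Final: (row=1, col=10)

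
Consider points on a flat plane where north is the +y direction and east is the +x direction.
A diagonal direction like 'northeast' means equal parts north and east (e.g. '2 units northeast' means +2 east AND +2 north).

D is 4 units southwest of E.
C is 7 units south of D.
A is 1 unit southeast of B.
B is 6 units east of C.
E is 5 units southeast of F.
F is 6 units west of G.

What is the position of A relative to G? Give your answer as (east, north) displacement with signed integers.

Answer: A is at (east=2, north=-17) relative to G.

Derivation:
Place G at the origin (east=0, north=0).
  F is 6 units west of G: delta (east=-6, north=+0); F at (east=-6, north=0).
  E is 5 units southeast of F: delta (east=+5, north=-5); E at (east=-1, north=-5).
  D is 4 units southwest of E: delta (east=-4, north=-4); D at (east=-5, north=-9).
  C is 7 units south of D: delta (east=+0, north=-7); C at (east=-5, north=-16).
  B is 6 units east of C: delta (east=+6, north=+0); B at (east=1, north=-16).
  A is 1 unit southeast of B: delta (east=+1, north=-1); A at (east=2, north=-17).
Therefore A relative to G: (east=2, north=-17).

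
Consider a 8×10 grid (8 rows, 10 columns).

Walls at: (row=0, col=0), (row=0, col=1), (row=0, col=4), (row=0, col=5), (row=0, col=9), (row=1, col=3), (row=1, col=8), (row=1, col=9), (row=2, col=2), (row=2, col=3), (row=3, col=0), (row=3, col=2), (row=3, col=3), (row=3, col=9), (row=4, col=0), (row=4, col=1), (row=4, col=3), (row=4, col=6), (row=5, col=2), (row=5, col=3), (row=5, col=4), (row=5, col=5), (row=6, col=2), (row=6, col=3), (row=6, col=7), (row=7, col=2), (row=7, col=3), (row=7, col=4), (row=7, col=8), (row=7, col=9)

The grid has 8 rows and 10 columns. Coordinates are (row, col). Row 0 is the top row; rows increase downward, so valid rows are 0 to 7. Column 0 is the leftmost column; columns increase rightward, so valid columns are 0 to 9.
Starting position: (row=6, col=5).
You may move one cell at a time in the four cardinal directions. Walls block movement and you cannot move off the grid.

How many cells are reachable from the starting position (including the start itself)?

Answer: Reachable cells: 35

Derivation:
BFS flood-fill from (row=6, col=5):
  Distance 0: (row=6, col=5)
  Distance 1: (row=6, col=4), (row=6, col=6), (row=7, col=5)
  Distance 2: (row=5, col=6), (row=7, col=6)
  Distance 3: (row=5, col=7), (row=7, col=7)
  Distance 4: (row=4, col=7), (row=5, col=8)
  Distance 5: (row=3, col=7), (row=4, col=8), (row=5, col=9), (row=6, col=8)
  Distance 6: (row=2, col=7), (row=3, col=6), (row=3, col=8), (row=4, col=9), (row=6, col=9)
  Distance 7: (row=1, col=7), (row=2, col=6), (row=2, col=8), (row=3, col=5)
  Distance 8: (row=0, col=7), (row=1, col=6), (row=2, col=5), (row=2, col=9), (row=3, col=4), (row=4, col=5)
  Distance 9: (row=0, col=6), (row=0, col=8), (row=1, col=5), (row=2, col=4), (row=4, col=4)
  Distance 10: (row=1, col=4)
Total reachable: 35 (grid has 50 open cells total)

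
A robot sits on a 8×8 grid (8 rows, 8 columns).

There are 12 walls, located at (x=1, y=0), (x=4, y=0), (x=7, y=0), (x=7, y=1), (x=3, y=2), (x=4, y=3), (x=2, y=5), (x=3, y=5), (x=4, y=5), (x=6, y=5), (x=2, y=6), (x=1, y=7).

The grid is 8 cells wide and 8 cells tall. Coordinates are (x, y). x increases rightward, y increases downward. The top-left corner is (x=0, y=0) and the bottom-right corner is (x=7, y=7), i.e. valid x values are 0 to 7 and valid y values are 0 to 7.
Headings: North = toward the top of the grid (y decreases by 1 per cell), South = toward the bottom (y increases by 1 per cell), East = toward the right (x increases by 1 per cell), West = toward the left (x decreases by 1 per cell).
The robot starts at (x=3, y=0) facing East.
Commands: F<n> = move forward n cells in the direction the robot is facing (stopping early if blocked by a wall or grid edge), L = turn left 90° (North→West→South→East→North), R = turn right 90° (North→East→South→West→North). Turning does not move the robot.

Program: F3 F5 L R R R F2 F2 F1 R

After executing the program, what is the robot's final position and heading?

Answer: Final position: (x=2, y=0), facing North

Derivation:
Start: (x=3, y=0), facing East
  F3: move forward 0/3 (blocked), now at (x=3, y=0)
  F5: move forward 0/5 (blocked), now at (x=3, y=0)
  L: turn left, now facing North
  R: turn right, now facing East
  R: turn right, now facing South
  R: turn right, now facing West
  F2: move forward 1/2 (blocked), now at (x=2, y=0)
  F2: move forward 0/2 (blocked), now at (x=2, y=0)
  F1: move forward 0/1 (blocked), now at (x=2, y=0)
  R: turn right, now facing North
Final: (x=2, y=0), facing North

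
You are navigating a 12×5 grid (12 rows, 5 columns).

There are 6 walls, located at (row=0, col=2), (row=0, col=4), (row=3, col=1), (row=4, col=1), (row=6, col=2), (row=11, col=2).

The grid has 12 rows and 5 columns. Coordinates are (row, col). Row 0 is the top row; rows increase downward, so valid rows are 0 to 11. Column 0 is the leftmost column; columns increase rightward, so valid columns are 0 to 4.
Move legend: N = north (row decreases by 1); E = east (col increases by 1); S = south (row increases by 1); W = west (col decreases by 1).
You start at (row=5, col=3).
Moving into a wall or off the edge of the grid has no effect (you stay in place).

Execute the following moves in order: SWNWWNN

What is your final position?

Answer: Final position: (row=5, col=1)

Derivation:
Start: (row=5, col=3)
  S (south): (row=5, col=3) -> (row=6, col=3)
  W (west): blocked, stay at (row=6, col=3)
  N (north): (row=6, col=3) -> (row=5, col=3)
  W (west): (row=5, col=3) -> (row=5, col=2)
  W (west): (row=5, col=2) -> (row=5, col=1)
  N (north): blocked, stay at (row=5, col=1)
  N (north): blocked, stay at (row=5, col=1)
Final: (row=5, col=1)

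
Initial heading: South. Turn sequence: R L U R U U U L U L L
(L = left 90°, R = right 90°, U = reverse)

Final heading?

Start: South
  R (right (90° clockwise)) -> West
  L (left (90° counter-clockwise)) -> South
  U (U-turn (180°)) -> North
  R (right (90° clockwise)) -> East
  U (U-turn (180°)) -> West
  U (U-turn (180°)) -> East
  U (U-turn (180°)) -> West
  L (left (90° counter-clockwise)) -> South
  U (U-turn (180°)) -> North
  L (left (90° counter-clockwise)) -> West
  L (left (90° counter-clockwise)) -> South
Final: South

Answer: Final heading: South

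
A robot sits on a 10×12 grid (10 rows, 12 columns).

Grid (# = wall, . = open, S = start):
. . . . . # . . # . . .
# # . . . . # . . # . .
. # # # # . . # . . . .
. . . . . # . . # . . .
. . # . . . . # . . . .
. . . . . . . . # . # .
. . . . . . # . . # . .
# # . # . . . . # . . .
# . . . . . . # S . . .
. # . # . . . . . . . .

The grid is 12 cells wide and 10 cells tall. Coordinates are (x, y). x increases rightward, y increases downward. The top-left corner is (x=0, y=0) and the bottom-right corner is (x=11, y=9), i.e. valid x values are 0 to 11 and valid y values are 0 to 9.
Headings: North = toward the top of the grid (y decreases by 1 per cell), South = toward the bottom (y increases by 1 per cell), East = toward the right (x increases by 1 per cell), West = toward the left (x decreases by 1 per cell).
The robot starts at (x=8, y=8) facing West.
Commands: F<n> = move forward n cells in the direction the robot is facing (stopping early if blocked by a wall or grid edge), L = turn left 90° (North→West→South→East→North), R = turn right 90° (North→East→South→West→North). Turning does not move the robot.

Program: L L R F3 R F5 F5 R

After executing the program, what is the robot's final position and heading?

Answer: Final position: (x=4, y=9), facing North

Derivation:
Start: (x=8, y=8), facing West
  L: turn left, now facing South
  L: turn left, now facing East
  R: turn right, now facing South
  F3: move forward 1/3 (blocked), now at (x=8, y=9)
  R: turn right, now facing West
  F5: move forward 4/5 (blocked), now at (x=4, y=9)
  F5: move forward 0/5 (blocked), now at (x=4, y=9)
  R: turn right, now facing North
Final: (x=4, y=9), facing North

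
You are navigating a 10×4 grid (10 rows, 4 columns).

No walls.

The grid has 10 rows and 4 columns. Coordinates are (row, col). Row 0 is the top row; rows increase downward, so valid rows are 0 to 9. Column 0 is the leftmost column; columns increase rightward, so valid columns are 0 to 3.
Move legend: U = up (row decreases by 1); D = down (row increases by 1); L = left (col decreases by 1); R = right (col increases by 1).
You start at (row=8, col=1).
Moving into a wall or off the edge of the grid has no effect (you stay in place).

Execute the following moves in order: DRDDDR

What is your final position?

Answer: Final position: (row=9, col=3)

Derivation:
Start: (row=8, col=1)
  D (down): (row=8, col=1) -> (row=9, col=1)
  R (right): (row=9, col=1) -> (row=9, col=2)
  [×3]D (down): blocked, stay at (row=9, col=2)
  R (right): (row=9, col=2) -> (row=9, col=3)
Final: (row=9, col=3)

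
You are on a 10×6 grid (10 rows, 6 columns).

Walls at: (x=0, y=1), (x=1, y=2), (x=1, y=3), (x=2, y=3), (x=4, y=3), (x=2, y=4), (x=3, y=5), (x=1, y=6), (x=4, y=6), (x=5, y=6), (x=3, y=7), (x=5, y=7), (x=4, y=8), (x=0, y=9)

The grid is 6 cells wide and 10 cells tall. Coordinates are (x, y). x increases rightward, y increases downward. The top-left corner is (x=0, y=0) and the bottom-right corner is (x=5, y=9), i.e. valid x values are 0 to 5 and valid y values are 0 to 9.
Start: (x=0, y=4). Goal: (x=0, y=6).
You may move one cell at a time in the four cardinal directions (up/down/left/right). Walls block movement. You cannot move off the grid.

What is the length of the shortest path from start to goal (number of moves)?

Answer: Shortest path length: 2

Derivation:
BFS from (x=0, y=4) until reaching (x=0, y=6):
  Distance 0: (x=0, y=4)
  Distance 1: (x=0, y=3), (x=1, y=4), (x=0, y=5)
  Distance 2: (x=0, y=2), (x=1, y=5), (x=0, y=6)  <- goal reached here
One shortest path (2 moves): (x=0, y=4) -> (x=0, y=5) -> (x=0, y=6)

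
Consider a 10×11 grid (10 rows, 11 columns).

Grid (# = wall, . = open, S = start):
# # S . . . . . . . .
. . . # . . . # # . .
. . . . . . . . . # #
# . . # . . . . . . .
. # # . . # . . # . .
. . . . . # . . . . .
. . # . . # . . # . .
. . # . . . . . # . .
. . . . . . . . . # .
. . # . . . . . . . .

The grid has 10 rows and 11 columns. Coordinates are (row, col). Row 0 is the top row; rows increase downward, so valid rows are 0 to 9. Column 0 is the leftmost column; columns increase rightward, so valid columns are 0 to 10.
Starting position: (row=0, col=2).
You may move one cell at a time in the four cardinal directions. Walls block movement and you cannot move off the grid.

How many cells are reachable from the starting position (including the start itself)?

BFS flood-fill from (row=0, col=2):
  Distance 0: (row=0, col=2)
  Distance 1: (row=0, col=3), (row=1, col=2)
  Distance 2: (row=0, col=4), (row=1, col=1), (row=2, col=2)
  Distance 3: (row=0, col=5), (row=1, col=0), (row=1, col=4), (row=2, col=1), (row=2, col=3), (row=3, col=2)
  Distance 4: (row=0, col=6), (row=1, col=5), (row=2, col=0), (row=2, col=4), (row=3, col=1)
  Distance 5: (row=0, col=7), (row=1, col=6), (row=2, col=5), (row=3, col=4)
  Distance 6: (row=0, col=8), (row=2, col=6), (row=3, col=5), (row=4, col=4)
  Distance 7: (row=0, col=9), (row=2, col=7), (row=3, col=6), (row=4, col=3), (row=5, col=4)
  Distance 8: (row=0, col=10), (row=1, col=9), (row=2, col=8), (row=3, col=7), (row=4, col=6), (row=5, col=3), (row=6, col=4)
  Distance 9: (row=1, col=10), (row=3, col=8), (row=4, col=7), (row=5, col=2), (row=5, col=6), (row=6, col=3), (row=7, col=4)
  Distance 10: (row=3, col=9), (row=5, col=1), (row=5, col=7), (row=6, col=6), (row=7, col=3), (row=7, col=5), (row=8, col=4)
  Distance 11: (row=3, col=10), (row=4, col=9), (row=5, col=0), (row=5, col=8), (row=6, col=1), (row=6, col=7), (row=7, col=6), (row=8, col=3), (row=8, col=5), (row=9, col=4)
  Distance 12: (row=4, col=0), (row=4, col=10), (row=5, col=9), (row=6, col=0), (row=7, col=1), (row=7, col=7), (row=8, col=2), (row=8, col=6), (row=9, col=3), (row=9, col=5)
  Distance 13: (row=5, col=10), (row=6, col=9), (row=7, col=0), (row=8, col=1), (row=8, col=7), (row=9, col=6)
  Distance 14: (row=6, col=10), (row=7, col=9), (row=8, col=0), (row=8, col=8), (row=9, col=1), (row=9, col=7)
  Distance 15: (row=7, col=10), (row=9, col=0), (row=9, col=8)
  Distance 16: (row=8, col=10), (row=9, col=9)
  Distance 17: (row=9, col=10)
Total reachable: 89 (grid has 89 open cells total)

Answer: Reachable cells: 89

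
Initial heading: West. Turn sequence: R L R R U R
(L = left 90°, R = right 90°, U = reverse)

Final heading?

Answer: Final heading: North

Derivation:
Start: West
  R (right (90° clockwise)) -> North
  L (left (90° counter-clockwise)) -> West
  R (right (90° clockwise)) -> North
  R (right (90° clockwise)) -> East
  U (U-turn (180°)) -> West
  R (right (90° clockwise)) -> North
Final: North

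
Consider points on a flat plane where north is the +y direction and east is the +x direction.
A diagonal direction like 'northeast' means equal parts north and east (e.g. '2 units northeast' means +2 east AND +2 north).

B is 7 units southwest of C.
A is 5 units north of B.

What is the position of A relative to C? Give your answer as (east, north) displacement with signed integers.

Answer: A is at (east=-7, north=-2) relative to C.

Derivation:
Place C at the origin (east=0, north=0).
  B is 7 units southwest of C: delta (east=-7, north=-7); B at (east=-7, north=-7).
  A is 5 units north of B: delta (east=+0, north=+5); A at (east=-7, north=-2).
Therefore A relative to C: (east=-7, north=-2).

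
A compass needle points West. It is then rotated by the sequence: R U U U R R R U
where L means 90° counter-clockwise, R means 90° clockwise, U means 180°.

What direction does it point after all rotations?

Answer: Final heading: West

Derivation:
Start: West
  R (right (90° clockwise)) -> North
  U (U-turn (180°)) -> South
  U (U-turn (180°)) -> North
  U (U-turn (180°)) -> South
  R (right (90° clockwise)) -> West
  R (right (90° clockwise)) -> North
  R (right (90° clockwise)) -> East
  U (U-turn (180°)) -> West
Final: West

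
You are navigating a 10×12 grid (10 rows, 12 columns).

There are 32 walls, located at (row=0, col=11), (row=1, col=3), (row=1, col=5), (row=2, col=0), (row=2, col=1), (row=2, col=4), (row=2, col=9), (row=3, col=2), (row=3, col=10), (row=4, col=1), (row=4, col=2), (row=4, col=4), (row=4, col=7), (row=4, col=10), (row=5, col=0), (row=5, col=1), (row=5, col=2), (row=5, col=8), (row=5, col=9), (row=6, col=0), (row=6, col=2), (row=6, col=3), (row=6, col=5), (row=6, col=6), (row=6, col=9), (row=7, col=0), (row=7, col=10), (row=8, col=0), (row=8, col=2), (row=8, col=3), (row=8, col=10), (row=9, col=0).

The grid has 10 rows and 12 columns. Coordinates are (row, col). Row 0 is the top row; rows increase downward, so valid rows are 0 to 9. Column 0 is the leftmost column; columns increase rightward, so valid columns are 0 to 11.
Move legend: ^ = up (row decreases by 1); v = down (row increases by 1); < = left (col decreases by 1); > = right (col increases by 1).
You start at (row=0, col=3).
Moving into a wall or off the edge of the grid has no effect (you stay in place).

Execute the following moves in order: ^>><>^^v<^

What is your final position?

Start: (row=0, col=3)
  ^ (up): blocked, stay at (row=0, col=3)
  > (right): (row=0, col=3) -> (row=0, col=4)
  > (right): (row=0, col=4) -> (row=0, col=5)
  < (left): (row=0, col=5) -> (row=0, col=4)
  > (right): (row=0, col=4) -> (row=0, col=5)
  ^ (up): blocked, stay at (row=0, col=5)
  ^ (up): blocked, stay at (row=0, col=5)
  v (down): blocked, stay at (row=0, col=5)
  < (left): (row=0, col=5) -> (row=0, col=4)
  ^ (up): blocked, stay at (row=0, col=4)
Final: (row=0, col=4)

Answer: Final position: (row=0, col=4)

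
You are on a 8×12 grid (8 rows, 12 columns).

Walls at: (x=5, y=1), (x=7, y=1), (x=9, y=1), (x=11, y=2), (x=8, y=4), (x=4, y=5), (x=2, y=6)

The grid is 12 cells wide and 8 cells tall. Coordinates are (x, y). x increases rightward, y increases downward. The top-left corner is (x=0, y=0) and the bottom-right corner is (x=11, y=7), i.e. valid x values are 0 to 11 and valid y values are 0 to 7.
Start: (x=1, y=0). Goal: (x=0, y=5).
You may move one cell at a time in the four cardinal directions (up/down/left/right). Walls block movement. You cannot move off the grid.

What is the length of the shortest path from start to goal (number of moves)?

BFS from (x=1, y=0) until reaching (x=0, y=5):
  Distance 0: (x=1, y=0)
  Distance 1: (x=0, y=0), (x=2, y=0), (x=1, y=1)
  Distance 2: (x=3, y=0), (x=0, y=1), (x=2, y=1), (x=1, y=2)
  Distance 3: (x=4, y=0), (x=3, y=1), (x=0, y=2), (x=2, y=2), (x=1, y=3)
  Distance 4: (x=5, y=0), (x=4, y=1), (x=3, y=2), (x=0, y=3), (x=2, y=3), (x=1, y=4)
  Distance 5: (x=6, y=0), (x=4, y=2), (x=3, y=3), (x=0, y=4), (x=2, y=4), (x=1, y=5)
  Distance 6: (x=7, y=0), (x=6, y=1), (x=5, y=2), (x=4, y=3), (x=3, y=4), (x=0, y=5), (x=2, y=5), (x=1, y=6)  <- goal reached here
One shortest path (6 moves): (x=1, y=0) -> (x=0, y=0) -> (x=0, y=1) -> (x=0, y=2) -> (x=0, y=3) -> (x=0, y=4) -> (x=0, y=5)

Answer: Shortest path length: 6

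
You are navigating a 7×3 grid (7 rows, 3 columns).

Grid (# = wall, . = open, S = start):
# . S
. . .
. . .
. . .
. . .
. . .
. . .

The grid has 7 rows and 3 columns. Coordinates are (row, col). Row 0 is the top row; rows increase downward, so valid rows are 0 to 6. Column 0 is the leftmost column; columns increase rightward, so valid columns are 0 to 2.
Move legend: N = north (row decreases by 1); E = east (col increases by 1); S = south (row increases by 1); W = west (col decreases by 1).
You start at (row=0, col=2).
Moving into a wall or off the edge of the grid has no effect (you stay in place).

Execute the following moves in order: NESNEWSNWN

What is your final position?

Answer: Final position: (row=0, col=1)

Derivation:
Start: (row=0, col=2)
  N (north): blocked, stay at (row=0, col=2)
  E (east): blocked, stay at (row=0, col=2)
  S (south): (row=0, col=2) -> (row=1, col=2)
  N (north): (row=1, col=2) -> (row=0, col=2)
  E (east): blocked, stay at (row=0, col=2)
  W (west): (row=0, col=2) -> (row=0, col=1)
  S (south): (row=0, col=1) -> (row=1, col=1)
  N (north): (row=1, col=1) -> (row=0, col=1)
  W (west): blocked, stay at (row=0, col=1)
  N (north): blocked, stay at (row=0, col=1)
Final: (row=0, col=1)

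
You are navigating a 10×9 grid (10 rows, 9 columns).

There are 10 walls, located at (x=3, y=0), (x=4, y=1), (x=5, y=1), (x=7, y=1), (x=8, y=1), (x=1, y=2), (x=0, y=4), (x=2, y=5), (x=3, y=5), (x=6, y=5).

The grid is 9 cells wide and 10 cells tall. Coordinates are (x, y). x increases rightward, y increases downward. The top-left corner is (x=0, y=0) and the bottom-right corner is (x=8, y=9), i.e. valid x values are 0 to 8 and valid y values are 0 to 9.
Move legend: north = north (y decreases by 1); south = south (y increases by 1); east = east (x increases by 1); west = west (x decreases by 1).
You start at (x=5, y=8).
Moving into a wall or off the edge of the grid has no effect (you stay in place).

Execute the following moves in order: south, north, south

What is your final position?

Answer: Final position: (x=5, y=9)

Derivation:
Start: (x=5, y=8)
  south (south): (x=5, y=8) -> (x=5, y=9)
  north (north): (x=5, y=9) -> (x=5, y=8)
  south (south): (x=5, y=8) -> (x=5, y=9)
Final: (x=5, y=9)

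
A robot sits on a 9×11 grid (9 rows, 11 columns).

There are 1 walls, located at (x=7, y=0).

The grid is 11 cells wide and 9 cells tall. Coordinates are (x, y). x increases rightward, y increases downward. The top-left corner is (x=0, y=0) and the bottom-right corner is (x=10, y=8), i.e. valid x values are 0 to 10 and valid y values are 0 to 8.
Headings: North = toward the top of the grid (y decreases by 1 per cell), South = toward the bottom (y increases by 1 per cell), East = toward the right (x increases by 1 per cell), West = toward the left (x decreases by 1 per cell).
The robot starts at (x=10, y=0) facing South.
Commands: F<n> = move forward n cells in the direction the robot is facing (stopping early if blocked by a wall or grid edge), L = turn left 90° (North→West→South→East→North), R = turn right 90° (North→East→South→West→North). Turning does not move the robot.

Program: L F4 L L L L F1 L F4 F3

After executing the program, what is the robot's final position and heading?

Start: (x=10, y=0), facing South
  L: turn left, now facing East
  F4: move forward 0/4 (blocked), now at (x=10, y=0)
  L: turn left, now facing North
  L: turn left, now facing West
  L: turn left, now facing South
  L: turn left, now facing East
  F1: move forward 0/1 (blocked), now at (x=10, y=0)
  L: turn left, now facing North
  F4: move forward 0/4 (blocked), now at (x=10, y=0)
  F3: move forward 0/3 (blocked), now at (x=10, y=0)
Final: (x=10, y=0), facing North

Answer: Final position: (x=10, y=0), facing North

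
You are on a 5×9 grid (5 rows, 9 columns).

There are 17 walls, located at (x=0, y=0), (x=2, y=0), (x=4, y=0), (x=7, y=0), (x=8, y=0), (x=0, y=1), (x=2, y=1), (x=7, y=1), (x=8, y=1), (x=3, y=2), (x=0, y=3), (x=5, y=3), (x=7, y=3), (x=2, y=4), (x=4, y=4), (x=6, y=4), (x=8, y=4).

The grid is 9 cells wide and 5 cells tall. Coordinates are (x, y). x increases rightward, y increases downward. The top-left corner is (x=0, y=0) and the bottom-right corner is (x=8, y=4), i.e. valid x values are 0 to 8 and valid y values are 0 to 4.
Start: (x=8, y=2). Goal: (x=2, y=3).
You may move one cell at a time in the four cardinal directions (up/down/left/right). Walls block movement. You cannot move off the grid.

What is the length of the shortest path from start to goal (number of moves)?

BFS from (x=8, y=2) until reaching (x=2, y=3):
  Distance 0: (x=8, y=2)
  Distance 1: (x=7, y=2), (x=8, y=3)
  Distance 2: (x=6, y=2)
  Distance 3: (x=6, y=1), (x=5, y=2), (x=6, y=3)
  Distance 4: (x=6, y=0), (x=5, y=1), (x=4, y=2)
  Distance 5: (x=5, y=0), (x=4, y=1), (x=4, y=3)
  Distance 6: (x=3, y=1), (x=3, y=3)
  Distance 7: (x=3, y=0), (x=2, y=3), (x=3, y=4)  <- goal reached here
One shortest path (7 moves): (x=8, y=2) -> (x=7, y=2) -> (x=6, y=2) -> (x=5, y=2) -> (x=4, y=2) -> (x=4, y=3) -> (x=3, y=3) -> (x=2, y=3)

Answer: Shortest path length: 7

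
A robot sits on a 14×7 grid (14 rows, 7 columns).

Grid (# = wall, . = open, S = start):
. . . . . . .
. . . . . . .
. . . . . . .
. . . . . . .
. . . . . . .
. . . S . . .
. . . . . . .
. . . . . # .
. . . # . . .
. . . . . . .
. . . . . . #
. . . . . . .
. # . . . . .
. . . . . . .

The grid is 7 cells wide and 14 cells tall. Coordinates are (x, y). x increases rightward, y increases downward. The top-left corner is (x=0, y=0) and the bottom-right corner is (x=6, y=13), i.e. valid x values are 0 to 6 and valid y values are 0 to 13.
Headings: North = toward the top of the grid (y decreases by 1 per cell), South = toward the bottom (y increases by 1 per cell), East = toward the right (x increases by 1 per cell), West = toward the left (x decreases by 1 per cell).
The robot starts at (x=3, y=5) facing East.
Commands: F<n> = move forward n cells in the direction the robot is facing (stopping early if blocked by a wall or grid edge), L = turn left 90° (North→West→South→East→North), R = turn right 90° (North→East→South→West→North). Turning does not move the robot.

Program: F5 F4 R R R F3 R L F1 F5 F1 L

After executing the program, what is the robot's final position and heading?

Start: (x=3, y=5), facing East
  F5: move forward 3/5 (blocked), now at (x=6, y=5)
  F4: move forward 0/4 (blocked), now at (x=6, y=5)
  R: turn right, now facing South
  R: turn right, now facing West
  R: turn right, now facing North
  F3: move forward 3, now at (x=6, y=2)
  R: turn right, now facing East
  L: turn left, now facing North
  F1: move forward 1, now at (x=6, y=1)
  F5: move forward 1/5 (blocked), now at (x=6, y=0)
  F1: move forward 0/1 (blocked), now at (x=6, y=0)
  L: turn left, now facing West
Final: (x=6, y=0), facing West

Answer: Final position: (x=6, y=0), facing West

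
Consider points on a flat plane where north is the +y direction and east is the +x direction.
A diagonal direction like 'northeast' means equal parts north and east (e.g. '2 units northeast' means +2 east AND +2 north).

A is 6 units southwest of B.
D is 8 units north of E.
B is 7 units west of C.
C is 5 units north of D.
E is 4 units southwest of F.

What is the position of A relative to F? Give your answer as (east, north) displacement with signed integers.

Answer: A is at (east=-17, north=3) relative to F.

Derivation:
Place F at the origin (east=0, north=0).
  E is 4 units southwest of F: delta (east=-4, north=-4); E at (east=-4, north=-4).
  D is 8 units north of E: delta (east=+0, north=+8); D at (east=-4, north=4).
  C is 5 units north of D: delta (east=+0, north=+5); C at (east=-4, north=9).
  B is 7 units west of C: delta (east=-7, north=+0); B at (east=-11, north=9).
  A is 6 units southwest of B: delta (east=-6, north=-6); A at (east=-17, north=3).
Therefore A relative to F: (east=-17, north=3).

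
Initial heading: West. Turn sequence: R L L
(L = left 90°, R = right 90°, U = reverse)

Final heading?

Answer: Final heading: South

Derivation:
Start: West
  R (right (90° clockwise)) -> North
  L (left (90° counter-clockwise)) -> West
  L (left (90° counter-clockwise)) -> South
Final: South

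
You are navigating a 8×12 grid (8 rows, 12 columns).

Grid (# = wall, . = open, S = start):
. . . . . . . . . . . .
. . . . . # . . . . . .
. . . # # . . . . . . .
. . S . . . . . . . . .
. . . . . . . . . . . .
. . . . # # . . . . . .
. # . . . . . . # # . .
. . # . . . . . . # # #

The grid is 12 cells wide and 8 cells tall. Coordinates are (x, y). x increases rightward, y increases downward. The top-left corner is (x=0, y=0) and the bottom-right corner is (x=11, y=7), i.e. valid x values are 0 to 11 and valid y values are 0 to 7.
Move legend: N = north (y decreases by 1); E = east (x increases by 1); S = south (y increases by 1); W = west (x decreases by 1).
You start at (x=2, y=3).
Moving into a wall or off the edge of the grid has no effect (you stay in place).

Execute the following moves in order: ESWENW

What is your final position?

Answer: Final position: (x=2, y=3)

Derivation:
Start: (x=2, y=3)
  E (east): (x=2, y=3) -> (x=3, y=3)
  S (south): (x=3, y=3) -> (x=3, y=4)
  W (west): (x=3, y=4) -> (x=2, y=4)
  E (east): (x=2, y=4) -> (x=3, y=4)
  N (north): (x=3, y=4) -> (x=3, y=3)
  W (west): (x=3, y=3) -> (x=2, y=3)
Final: (x=2, y=3)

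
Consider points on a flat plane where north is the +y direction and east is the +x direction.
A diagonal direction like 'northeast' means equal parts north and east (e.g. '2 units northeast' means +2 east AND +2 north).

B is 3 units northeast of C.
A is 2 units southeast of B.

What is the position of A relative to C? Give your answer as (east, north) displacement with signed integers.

Answer: A is at (east=5, north=1) relative to C.

Derivation:
Place C at the origin (east=0, north=0).
  B is 3 units northeast of C: delta (east=+3, north=+3); B at (east=3, north=3).
  A is 2 units southeast of B: delta (east=+2, north=-2); A at (east=5, north=1).
Therefore A relative to C: (east=5, north=1).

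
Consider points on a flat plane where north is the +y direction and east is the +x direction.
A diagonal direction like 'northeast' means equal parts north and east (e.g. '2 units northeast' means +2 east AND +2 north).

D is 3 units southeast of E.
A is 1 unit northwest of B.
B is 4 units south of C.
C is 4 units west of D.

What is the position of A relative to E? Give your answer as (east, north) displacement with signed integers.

Place E at the origin (east=0, north=0).
  D is 3 units southeast of E: delta (east=+3, north=-3); D at (east=3, north=-3).
  C is 4 units west of D: delta (east=-4, north=+0); C at (east=-1, north=-3).
  B is 4 units south of C: delta (east=+0, north=-4); B at (east=-1, north=-7).
  A is 1 unit northwest of B: delta (east=-1, north=+1); A at (east=-2, north=-6).
Therefore A relative to E: (east=-2, north=-6).

Answer: A is at (east=-2, north=-6) relative to E.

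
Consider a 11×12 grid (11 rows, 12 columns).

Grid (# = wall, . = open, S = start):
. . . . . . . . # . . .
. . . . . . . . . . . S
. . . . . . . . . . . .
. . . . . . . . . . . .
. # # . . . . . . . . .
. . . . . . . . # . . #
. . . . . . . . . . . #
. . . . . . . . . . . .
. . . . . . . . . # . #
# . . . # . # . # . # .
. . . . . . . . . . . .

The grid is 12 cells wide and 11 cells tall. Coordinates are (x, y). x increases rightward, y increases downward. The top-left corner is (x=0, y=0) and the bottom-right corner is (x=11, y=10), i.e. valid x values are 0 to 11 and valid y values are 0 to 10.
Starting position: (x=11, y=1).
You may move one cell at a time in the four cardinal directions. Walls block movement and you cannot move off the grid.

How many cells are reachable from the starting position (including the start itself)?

BFS flood-fill from (x=11, y=1):
  Distance 0: (x=11, y=1)
  Distance 1: (x=11, y=0), (x=10, y=1), (x=11, y=2)
  Distance 2: (x=10, y=0), (x=9, y=1), (x=10, y=2), (x=11, y=3)
  Distance 3: (x=9, y=0), (x=8, y=1), (x=9, y=2), (x=10, y=3), (x=11, y=4)
  Distance 4: (x=7, y=1), (x=8, y=2), (x=9, y=3), (x=10, y=4)
  Distance 5: (x=7, y=0), (x=6, y=1), (x=7, y=2), (x=8, y=3), (x=9, y=4), (x=10, y=5)
  Distance 6: (x=6, y=0), (x=5, y=1), (x=6, y=2), (x=7, y=3), (x=8, y=4), (x=9, y=5), (x=10, y=6)
  Distance 7: (x=5, y=0), (x=4, y=1), (x=5, y=2), (x=6, y=3), (x=7, y=4), (x=9, y=6), (x=10, y=7)
  Distance 8: (x=4, y=0), (x=3, y=1), (x=4, y=2), (x=5, y=3), (x=6, y=4), (x=7, y=5), (x=8, y=6), (x=9, y=7), (x=11, y=7), (x=10, y=8)
  Distance 9: (x=3, y=0), (x=2, y=1), (x=3, y=2), (x=4, y=3), (x=5, y=4), (x=6, y=5), (x=7, y=6), (x=8, y=7)
  Distance 10: (x=2, y=0), (x=1, y=1), (x=2, y=2), (x=3, y=3), (x=4, y=4), (x=5, y=5), (x=6, y=6), (x=7, y=7), (x=8, y=8)
  Distance 11: (x=1, y=0), (x=0, y=1), (x=1, y=2), (x=2, y=3), (x=3, y=4), (x=4, y=5), (x=5, y=6), (x=6, y=7), (x=7, y=8)
  Distance 12: (x=0, y=0), (x=0, y=2), (x=1, y=3), (x=3, y=5), (x=4, y=6), (x=5, y=7), (x=6, y=8), (x=7, y=9)
  Distance 13: (x=0, y=3), (x=2, y=5), (x=3, y=6), (x=4, y=7), (x=5, y=8), (x=7, y=10)
  Distance 14: (x=0, y=4), (x=1, y=5), (x=2, y=6), (x=3, y=7), (x=4, y=8), (x=5, y=9), (x=6, y=10), (x=8, y=10)
  Distance 15: (x=0, y=5), (x=1, y=6), (x=2, y=7), (x=3, y=8), (x=5, y=10), (x=9, y=10)
  Distance 16: (x=0, y=6), (x=1, y=7), (x=2, y=8), (x=3, y=9), (x=9, y=9), (x=4, y=10), (x=10, y=10)
  Distance 17: (x=0, y=7), (x=1, y=8), (x=2, y=9), (x=3, y=10), (x=11, y=10)
  Distance 18: (x=0, y=8), (x=1, y=9), (x=11, y=9), (x=2, y=10)
  Distance 19: (x=1, y=10)
  Distance 20: (x=0, y=10)
Total reachable: 119 (grid has 119 open cells total)

Answer: Reachable cells: 119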